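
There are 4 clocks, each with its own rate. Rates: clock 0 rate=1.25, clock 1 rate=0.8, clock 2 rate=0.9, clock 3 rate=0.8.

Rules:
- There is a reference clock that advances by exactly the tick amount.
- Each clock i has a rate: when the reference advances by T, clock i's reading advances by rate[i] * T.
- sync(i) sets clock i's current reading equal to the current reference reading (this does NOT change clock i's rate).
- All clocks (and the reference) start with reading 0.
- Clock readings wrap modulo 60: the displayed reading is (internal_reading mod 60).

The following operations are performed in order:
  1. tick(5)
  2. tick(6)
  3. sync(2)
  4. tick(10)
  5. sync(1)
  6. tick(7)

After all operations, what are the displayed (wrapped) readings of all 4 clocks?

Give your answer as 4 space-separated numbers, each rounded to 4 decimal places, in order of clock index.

After op 1 tick(5): ref=5.0000 raw=[6.2500 4.0000 4.5000 4.0000]
After op 2 tick(6): ref=11.0000 raw=[13.7500 8.8000 9.9000 8.8000]
After op 3 sync(2): ref=11.0000 raw=[13.7500 8.8000 11.0000 8.8000]
After op 4 tick(10): ref=21.0000 raw=[26.2500 16.8000 20.0000 16.8000]
After op 5 sync(1): ref=21.0000 raw=[26.2500 21.0000 20.0000 16.8000]
After op 6 tick(7): ref=28.0000 raw=[35.0000 26.6000 26.3000 22.4000]
Wrap final raw readings (mod 60): 35.0000 mod 60 = 35.0000; 26.6000 mod 60 = 26.6000; 26.3000 mod 60 = 26.3000; 22.4000 mod 60 = 22.4000

Answer: 35.0000 26.6000 26.3000 22.4000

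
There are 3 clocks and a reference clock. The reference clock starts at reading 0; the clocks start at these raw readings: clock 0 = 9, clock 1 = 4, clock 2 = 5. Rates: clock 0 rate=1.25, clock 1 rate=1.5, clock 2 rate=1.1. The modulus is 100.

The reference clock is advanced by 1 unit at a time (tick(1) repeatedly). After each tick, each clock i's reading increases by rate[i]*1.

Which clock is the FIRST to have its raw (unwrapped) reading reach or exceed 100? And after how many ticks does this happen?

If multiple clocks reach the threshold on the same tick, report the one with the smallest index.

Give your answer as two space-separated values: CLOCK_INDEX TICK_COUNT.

Answer: 1 64

Derivation:
clock 0: start=9, rate=1.25, needs 100-9 = 91; ticks = ceil(91/1.25) = ceil(72.8000) = 73; reading at tick 73 = 9 + 1.25*73 = 100.2500
clock 1: start=4, rate=1.5, needs 100-4 = 96; ticks = ceil(96/1.5) = ceil(64.0000) = 64; reading at tick 64 = 4 + 1.5*64 = 100.0000
clock 2: start=5, rate=1.1, needs 100-5 = 95; ticks = ceil(95/1.1) = ceil(86.3636) = 87; reading at tick 87 = 5 + 1.1*87 = 100.7000
Minimum tick count = 64; winners = [1]; smallest index = 1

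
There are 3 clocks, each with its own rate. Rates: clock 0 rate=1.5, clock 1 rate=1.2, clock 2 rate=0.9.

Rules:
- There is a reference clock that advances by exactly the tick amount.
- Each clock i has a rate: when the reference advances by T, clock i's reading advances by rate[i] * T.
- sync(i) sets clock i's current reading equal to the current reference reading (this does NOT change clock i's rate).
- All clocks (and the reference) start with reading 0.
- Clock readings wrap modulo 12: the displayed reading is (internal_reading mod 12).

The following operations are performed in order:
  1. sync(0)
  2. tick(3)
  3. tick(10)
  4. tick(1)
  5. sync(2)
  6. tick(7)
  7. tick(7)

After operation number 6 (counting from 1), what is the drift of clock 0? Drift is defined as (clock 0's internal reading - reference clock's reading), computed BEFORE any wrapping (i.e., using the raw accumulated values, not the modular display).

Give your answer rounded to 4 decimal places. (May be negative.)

After op 1 sync(0): ref=0.0000 raw=[0.0000 0.0000 0.0000]
After op 2 tick(3): ref=3.0000 raw=[4.5000 3.6000 2.7000]
After op 3 tick(10): ref=13.0000 raw=[19.5000 15.6000 11.7000]
After op 4 tick(1): ref=14.0000 raw=[21.0000 16.8000 12.6000]
After op 5 sync(2): ref=14.0000 raw=[21.0000 16.8000 14.0000]
After op 6 tick(7): ref=21.0000 raw=[31.5000 25.2000 20.3000]
Drift of clock 0 after op 6: 31.5000 - 21.0000 = 10.5000

Answer: 10.5000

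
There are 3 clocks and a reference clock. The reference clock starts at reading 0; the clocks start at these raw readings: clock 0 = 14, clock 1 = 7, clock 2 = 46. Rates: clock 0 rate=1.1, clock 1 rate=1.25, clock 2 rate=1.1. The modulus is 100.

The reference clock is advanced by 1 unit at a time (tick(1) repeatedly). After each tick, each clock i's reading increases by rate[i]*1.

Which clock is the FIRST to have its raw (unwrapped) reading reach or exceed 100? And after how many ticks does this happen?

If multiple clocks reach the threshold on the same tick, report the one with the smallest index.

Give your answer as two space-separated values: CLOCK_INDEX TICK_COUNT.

clock 0: start=14, rate=1.1, needs 100-14 = 86; ticks = ceil(86/1.1) = ceil(78.1818) = 79; reading at tick 79 = 14 + 1.1*79 = 100.9000
clock 1: start=7, rate=1.25, needs 100-7 = 93; ticks = ceil(93/1.25) = ceil(74.4000) = 75; reading at tick 75 = 7 + 1.25*75 = 100.7500
clock 2: start=46, rate=1.1, needs 100-46 = 54; ticks = ceil(54/1.1) = ceil(49.0909) = 50; reading at tick 50 = 46 + 1.1*50 = 101.0000
Minimum tick count = 50; winners = [2]; smallest index = 2

Answer: 2 50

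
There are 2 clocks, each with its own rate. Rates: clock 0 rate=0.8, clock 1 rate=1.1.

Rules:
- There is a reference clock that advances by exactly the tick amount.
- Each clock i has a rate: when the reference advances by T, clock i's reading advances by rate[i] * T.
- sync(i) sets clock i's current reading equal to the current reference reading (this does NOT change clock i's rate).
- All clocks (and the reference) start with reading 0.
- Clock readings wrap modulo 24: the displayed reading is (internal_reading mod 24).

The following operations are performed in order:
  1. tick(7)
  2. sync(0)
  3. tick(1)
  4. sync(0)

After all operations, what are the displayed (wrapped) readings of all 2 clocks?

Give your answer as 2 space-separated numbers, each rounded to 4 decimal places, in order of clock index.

Answer: 8.0000 8.8000

Derivation:
After op 1 tick(7): ref=7.0000 raw=[5.6000 7.7000]
After op 2 sync(0): ref=7.0000 raw=[7.0000 7.7000]
After op 3 tick(1): ref=8.0000 raw=[7.8000 8.8000]
After op 4 sync(0): ref=8.0000 raw=[8.0000 8.8000]
Wrap final raw readings (mod 24): 8.0000 mod 24 = 8.0000; 8.8000 mod 24 = 8.8000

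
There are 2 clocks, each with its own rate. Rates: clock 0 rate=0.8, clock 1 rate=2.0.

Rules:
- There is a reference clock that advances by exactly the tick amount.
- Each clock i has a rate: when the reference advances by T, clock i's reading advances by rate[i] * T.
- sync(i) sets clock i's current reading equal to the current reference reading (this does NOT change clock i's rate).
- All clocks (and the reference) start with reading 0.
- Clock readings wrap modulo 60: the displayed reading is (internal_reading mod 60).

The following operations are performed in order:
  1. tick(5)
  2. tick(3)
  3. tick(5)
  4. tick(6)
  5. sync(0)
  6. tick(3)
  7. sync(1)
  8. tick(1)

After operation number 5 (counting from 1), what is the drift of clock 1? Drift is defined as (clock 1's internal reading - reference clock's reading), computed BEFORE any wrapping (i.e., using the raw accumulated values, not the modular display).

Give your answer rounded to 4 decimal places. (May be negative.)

After op 1 tick(5): ref=5.0000 raw=[4.0000 10.0000]
After op 2 tick(3): ref=8.0000 raw=[6.4000 16.0000]
After op 3 tick(5): ref=13.0000 raw=[10.4000 26.0000]
After op 4 tick(6): ref=19.0000 raw=[15.2000 38.0000]
After op 5 sync(0): ref=19.0000 raw=[19.0000 38.0000]
Drift of clock 1 after op 5: 38.0000 - 19.0000 = 19.0000

Answer: 19.0000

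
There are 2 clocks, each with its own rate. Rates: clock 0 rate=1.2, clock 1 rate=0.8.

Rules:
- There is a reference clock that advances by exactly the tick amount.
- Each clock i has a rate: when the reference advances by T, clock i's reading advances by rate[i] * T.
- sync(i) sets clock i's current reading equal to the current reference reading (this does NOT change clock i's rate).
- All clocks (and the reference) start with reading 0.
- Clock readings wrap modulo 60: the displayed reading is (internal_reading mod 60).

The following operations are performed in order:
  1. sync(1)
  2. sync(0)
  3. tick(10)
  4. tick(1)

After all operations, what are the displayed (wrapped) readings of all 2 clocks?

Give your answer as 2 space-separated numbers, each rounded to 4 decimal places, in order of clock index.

After op 1 sync(1): ref=0.0000 raw=[0.0000 0.0000]
After op 2 sync(0): ref=0.0000 raw=[0.0000 0.0000]
After op 3 tick(10): ref=10.0000 raw=[12.0000 8.0000]
After op 4 tick(1): ref=11.0000 raw=[13.2000 8.8000]
Wrap final raw readings (mod 60): 13.2000 mod 60 = 13.2000; 8.8000 mod 60 = 8.8000

Answer: 13.2000 8.8000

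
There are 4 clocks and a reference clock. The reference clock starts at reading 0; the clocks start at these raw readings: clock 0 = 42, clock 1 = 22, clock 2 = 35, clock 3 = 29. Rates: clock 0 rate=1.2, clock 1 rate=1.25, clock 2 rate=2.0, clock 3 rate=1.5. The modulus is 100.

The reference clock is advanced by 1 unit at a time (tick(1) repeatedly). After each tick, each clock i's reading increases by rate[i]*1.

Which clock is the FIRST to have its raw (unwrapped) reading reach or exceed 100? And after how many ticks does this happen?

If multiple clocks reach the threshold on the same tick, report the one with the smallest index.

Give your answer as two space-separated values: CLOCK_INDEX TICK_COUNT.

clock 0: start=42, rate=1.2, needs 100-42 = 58; ticks = ceil(58/1.2) = ceil(48.3333) = 49; reading at tick 49 = 42 + 1.2*49 = 100.8000
clock 1: start=22, rate=1.25, needs 100-22 = 78; ticks = ceil(78/1.25) = ceil(62.4000) = 63; reading at tick 63 = 22 + 1.25*63 = 100.7500
clock 2: start=35, rate=2.0, needs 100-35 = 65; ticks = ceil(65/2.0) = ceil(32.5000) = 33; reading at tick 33 = 35 + 2.0*33 = 101.0000
clock 3: start=29, rate=1.5, needs 100-29 = 71; ticks = ceil(71/1.5) = ceil(47.3333) = 48; reading at tick 48 = 29 + 1.5*48 = 101.0000
Minimum tick count = 33; winners = [2]; smallest index = 2

Answer: 2 33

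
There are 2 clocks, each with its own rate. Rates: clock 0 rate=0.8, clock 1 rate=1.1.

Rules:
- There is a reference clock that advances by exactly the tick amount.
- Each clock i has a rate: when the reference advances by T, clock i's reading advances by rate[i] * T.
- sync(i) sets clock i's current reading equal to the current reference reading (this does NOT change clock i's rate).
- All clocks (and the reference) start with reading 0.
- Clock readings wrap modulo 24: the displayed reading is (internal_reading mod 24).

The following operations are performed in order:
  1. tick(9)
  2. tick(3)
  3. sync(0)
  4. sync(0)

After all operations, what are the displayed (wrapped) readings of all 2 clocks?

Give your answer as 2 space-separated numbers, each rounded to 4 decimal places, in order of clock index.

After op 1 tick(9): ref=9.0000 raw=[7.2000 9.9000]
After op 2 tick(3): ref=12.0000 raw=[9.6000 13.2000]
After op 3 sync(0): ref=12.0000 raw=[12.0000 13.2000]
After op 4 sync(0): ref=12.0000 raw=[12.0000 13.2000]
Wrap final raw readings (mod 24): 12.0000 mod 24 = 12.0000; 13.2000 mod 24 = 13.2000

Answer: 12.0000 13.2000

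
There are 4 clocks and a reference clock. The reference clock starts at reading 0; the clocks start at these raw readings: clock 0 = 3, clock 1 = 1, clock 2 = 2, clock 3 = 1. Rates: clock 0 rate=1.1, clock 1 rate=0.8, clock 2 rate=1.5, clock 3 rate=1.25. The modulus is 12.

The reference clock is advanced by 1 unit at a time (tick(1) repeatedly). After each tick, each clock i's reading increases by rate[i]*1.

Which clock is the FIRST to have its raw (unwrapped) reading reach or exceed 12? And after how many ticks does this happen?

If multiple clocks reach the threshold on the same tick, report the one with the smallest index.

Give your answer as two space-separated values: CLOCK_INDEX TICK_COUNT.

clock 0: start=3, rate=1.1, needs 12-3 = 9; ticks = ceil(9/1.1) = ceil(8.1818) = 9; reading at tick 9 = 3 + 1.1*9 = 12.9000
clock 1: start=1, rate=0.8, needs 12-1 = 11; ticks = ceil(11/0.8) = ceil(13.7500) = 14; reading at tick 14 = 1 + 0.8*14 = 12.2000
clock 2: start=2, rate=1.5, needs 12-2 = 10; ticks = ceil(10/1.5) = ceil(6.6667) = 7; reading at tick 7 = 2 + 1.5*7 = 12.5000
clock 3: start=1, rate=1.25, needs 12-1 = 11; ticks = ceil(11/1.25) = ceil(8.8000) = 9; reading at tick 9 = 1 + 1.25*9 = 12.2500
Minimum tick count = 7; winners = [2]; smallest index = 2

Answer: 2 7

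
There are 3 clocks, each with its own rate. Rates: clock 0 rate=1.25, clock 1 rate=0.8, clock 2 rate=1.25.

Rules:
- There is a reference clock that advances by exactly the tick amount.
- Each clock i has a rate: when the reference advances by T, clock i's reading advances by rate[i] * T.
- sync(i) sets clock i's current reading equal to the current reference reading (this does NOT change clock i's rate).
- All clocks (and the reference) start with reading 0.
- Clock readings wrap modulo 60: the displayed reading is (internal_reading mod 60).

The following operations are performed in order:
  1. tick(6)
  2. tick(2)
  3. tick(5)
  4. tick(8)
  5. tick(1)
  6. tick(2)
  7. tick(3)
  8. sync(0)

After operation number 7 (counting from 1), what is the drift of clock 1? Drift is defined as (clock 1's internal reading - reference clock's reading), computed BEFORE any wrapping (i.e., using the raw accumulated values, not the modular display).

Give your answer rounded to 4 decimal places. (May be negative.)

Answer: -5.4000

Derivation:
After op 1 tick(6): ref=6.0000 raw=[7.5000 4.8000 7.5000]
After op 2 tick(2): ref=8.0000 raw=[10.0000 6.4000 10.0000]
After op 3 tick(5): ref=13.0000 raw=[16.2500 10.4000 16.2500]
After op 4 tick(8): ref=21.0000 raw=[26.2500 16.8000 26.2500]
After op 5 tick(1): ref=22.0000 raw=[27.5000 17.6000 27.5000]
After op 6 tick(2): ref=24.0000 raw=[30.0000 19.2000 30.0000]
After op 7 tick(3): ref=27.0000 raw=[33.7500 21.6000 33.7500]
Drift of clock 1 after op 7: 21.6000 - 27.0000 = -5.4000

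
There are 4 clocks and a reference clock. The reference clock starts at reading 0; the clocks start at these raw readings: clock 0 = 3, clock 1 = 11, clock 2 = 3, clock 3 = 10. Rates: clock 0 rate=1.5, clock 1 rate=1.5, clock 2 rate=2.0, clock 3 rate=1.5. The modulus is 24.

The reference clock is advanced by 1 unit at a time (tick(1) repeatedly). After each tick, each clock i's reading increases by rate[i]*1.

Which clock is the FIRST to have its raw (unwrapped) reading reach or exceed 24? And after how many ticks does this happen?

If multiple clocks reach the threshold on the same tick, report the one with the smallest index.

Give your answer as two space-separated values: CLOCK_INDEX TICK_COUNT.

Answer: 1 9

Derivation:
clock 0: start=3, rate=1.5, needs 24-3 = 21; ticks = ceil(21/1.5) = ceil(14.0000) = 14; reading at tick 14 = 3 + 1.5*14 = 24.0000
clock 1: start=11, rate=1.5, needs 24-11 = 13; ticks = ceil(13/1.5) = ceil(8.6667) = 9; reading at tick 9 = 11 + 1.5*9 = 24.5000
clock 2: start=3, rate=2.0, needs 24-3 = 21; ticks = ceil(21/2.0) = ceil(10.5000) = 11; reading at tick 11 = 3 + 2.0*11 = 25.0000
clock 3: start=10, rate=1.5, needs 24-10 = 14; ticks = ceil(14/1.5) = ceil(9.3333) = 10; reading at tick 10 = 10 + 1.5*10 = 25.0000
Minimum tick count = 9; winners = [1]; smallest index = 1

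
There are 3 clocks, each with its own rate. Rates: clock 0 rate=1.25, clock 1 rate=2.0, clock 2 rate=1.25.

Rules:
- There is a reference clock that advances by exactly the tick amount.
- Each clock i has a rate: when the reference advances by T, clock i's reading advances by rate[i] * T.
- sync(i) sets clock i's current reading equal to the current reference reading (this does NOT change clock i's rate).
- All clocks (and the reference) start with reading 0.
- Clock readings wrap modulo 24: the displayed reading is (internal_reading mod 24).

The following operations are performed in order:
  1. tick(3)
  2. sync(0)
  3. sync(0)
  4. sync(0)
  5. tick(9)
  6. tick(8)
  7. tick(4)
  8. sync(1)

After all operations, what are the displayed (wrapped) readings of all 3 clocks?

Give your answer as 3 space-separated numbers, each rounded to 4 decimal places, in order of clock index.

Answer: 5.2500 0.0000 6.0000

Derivation:
After op 1 tick(3): ref=3.0000 raw=[3.7500 6.0000 3.7500]
After op 2 sync(0): ref=3.0000 raw=[3.0000 6.0000 3.7500]
After op 3 sync(0): ref=3.0000 raw=[3.0000 6.0000 3.7500]
After op 4 sync(0): ref=3.0000 raw=[3.0000 6.0000 3.7500]
After op 5 tick(9): ref=12.0000 raw=[14.2500 24.0000 15.0000]
After op 6 tick(8): ref=20.0000 raw=[24.2500 40.0000 25.0000]
After op 7 tick(4): ref=24.0000 raw=[29.2500 48.0000 30.0000]
After op 8 sync(1): ref=24.0000 raw=[29.2500 24.0000 30.0000]
Wrap final raw readings (mod 24): 29.2500 mod 24 = 5.2500; 24.0000 mod 24 = 0.0000; 30.0000 mod 24 = 6.0000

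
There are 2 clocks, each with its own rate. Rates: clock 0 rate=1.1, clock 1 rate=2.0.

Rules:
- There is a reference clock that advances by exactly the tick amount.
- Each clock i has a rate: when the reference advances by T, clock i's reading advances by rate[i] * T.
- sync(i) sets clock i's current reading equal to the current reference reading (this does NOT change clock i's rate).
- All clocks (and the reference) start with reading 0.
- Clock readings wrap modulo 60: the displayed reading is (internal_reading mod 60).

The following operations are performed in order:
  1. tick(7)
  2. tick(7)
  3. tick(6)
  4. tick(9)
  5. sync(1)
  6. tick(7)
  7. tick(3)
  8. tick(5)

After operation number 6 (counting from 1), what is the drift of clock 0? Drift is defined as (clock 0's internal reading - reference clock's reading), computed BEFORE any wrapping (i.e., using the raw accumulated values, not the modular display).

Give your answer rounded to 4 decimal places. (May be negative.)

After op 1 tick(7): ref=7.0000 raw=[7.7000 14.0000]
After op 2 tick(7): ref=14.0000 raw=[15.4000 28.0000]
After op 3 tick(6): ref=20.0000 raw=[22.0000 40.0000]
After op 4 tick(9): ref=29.0000 raw=[31.9000 58.0000]
After op 5 sync(1): ref=29.0000 raw=[31.9000 29.0000]
After op 6 tick(7): ref=36.0000 raw=[39.6000 43.0000]
Drift of clock 0 after op 6: 39.6000 - 36.0000 = 3.6000

Answer: 3.6000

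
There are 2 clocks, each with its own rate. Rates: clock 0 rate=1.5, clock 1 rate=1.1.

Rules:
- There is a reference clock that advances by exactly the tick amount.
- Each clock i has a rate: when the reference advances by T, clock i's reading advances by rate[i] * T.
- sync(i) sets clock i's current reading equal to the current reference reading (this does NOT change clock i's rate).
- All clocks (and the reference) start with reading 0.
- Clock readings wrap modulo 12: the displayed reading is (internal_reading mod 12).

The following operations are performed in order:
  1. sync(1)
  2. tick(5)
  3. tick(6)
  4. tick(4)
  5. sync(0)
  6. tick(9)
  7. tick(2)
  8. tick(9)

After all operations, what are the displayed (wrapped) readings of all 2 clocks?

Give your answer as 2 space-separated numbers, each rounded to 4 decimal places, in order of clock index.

Answer: 9.0000 2.5000

Derivation:
After op 1 sync(1): ref=0.0000 raw=[0.0000 0.0000]
After op 2 tick(5): ref=5.0000 raw=[7.5000 5.5000]
After op 3 tick(6): ref=11.0000 raw=[16.5000 12.1000]
After op 4 tick(4): ref=15.0000 raw=[22.5000 16.5000]
After op 5 sync(0): ref=15.0000 raw=[15.0000 16.5000]
After op 6 tick(9): ref=24.0000 raw=[28.5000 26.4000]
After op 7 tick(2): ref=26.0000 raw=[31.5000 28.6000]
After op 8 tick(9): ref=35.0000 raw=[45.0000 38.5000]
Wrap final raw readings (mod 12): 45.0000 mod 12 = 9.0000; 38.5000 mod 12 = 2.5000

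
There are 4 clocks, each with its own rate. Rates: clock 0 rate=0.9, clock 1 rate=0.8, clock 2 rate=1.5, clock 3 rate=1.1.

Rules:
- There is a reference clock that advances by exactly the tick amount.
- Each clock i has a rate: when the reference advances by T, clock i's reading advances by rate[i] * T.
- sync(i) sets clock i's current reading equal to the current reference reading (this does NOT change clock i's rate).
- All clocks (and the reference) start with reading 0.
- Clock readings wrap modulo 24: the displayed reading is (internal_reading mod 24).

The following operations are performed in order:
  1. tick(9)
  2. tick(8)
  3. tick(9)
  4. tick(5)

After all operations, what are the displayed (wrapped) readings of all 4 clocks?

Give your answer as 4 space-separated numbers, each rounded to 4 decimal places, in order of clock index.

Answer: 3.9000 0.8000 22.5000 10.1000

Derivation:
After op 1 tick(9): ref=9.0000 raw=[8.1000 7.2000 13.5000 9.9000]
After op 2 tick(8): ref=17.0000 raw=[15.3000 13.6000 25.5000 18.7000]
After op 3 tick(9): ref=26.0000 raw=[23.4000 20.8000 39.0000 28.6000]
After op 4 tick(5): ref=31.0000 raw=[27.9000 24.8000 46.5000 34.1000]
Wrap final raw readings (mod 24): 27.9000 mod 24 = 3.9000; 24.8000 mod 24 = 0.8000; 46.5000 mod 24 = 22.5000; 34.1000 mod 24 = 10.1000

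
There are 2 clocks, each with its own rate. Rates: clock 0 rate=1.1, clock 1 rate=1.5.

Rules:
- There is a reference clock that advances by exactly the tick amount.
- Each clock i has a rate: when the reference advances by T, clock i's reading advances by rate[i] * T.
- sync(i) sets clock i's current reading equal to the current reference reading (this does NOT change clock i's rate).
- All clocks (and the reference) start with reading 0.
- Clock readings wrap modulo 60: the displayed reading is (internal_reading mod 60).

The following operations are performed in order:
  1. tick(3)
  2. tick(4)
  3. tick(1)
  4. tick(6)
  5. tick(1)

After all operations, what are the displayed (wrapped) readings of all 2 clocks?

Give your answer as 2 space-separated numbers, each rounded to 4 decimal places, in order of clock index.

After op 1 tick(3): ref=3.0000 raw=[3.3000 4.5000]
After op 2 tick(4): ref=7.0000 raw=[7.7000 10.5000]
After op 3 tick(1): ref=8.0000 raw=[8.8000 12.0000]
After op 4 tick(6): ref=14.0000 raw=[15.4000 21.0000]
After op 5 tick(1): ref=15.0000 raw=[16.5000 22.5000]
Wrap final raw readings (mod 60): 16.5000 mod 60 = 16.5000; 22.5000 mod 60 = 22.5000

Answer: 16.5000 22.5000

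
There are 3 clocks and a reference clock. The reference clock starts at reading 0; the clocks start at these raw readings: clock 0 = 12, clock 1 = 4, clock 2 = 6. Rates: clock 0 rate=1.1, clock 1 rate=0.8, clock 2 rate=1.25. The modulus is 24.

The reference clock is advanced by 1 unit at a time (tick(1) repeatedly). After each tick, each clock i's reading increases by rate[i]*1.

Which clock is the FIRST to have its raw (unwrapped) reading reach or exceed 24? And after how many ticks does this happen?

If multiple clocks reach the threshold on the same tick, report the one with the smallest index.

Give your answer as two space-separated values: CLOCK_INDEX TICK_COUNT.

clock 0: start=12, rate=1.1, needs 24-12 = 12; ticks = ceil(12/1.1) = ceil(10.9091) = 11; reading at tick 11 = 12 + 1.1*11 = 24.1000
clock 1: start=4, rate=0.8, needs 24-4 = 20; ticks = ceil(20/0.8) = ceil(25.0000) = 25; reading at tick 25 = 4 + 0.8*25 = 24.0000
clock 2: start=6, rate=1.25, needs 24-6 = 18; ticks = ceil(18/1.25) = ceil(14.4000) = 15; reading at tick 15 = 6 + 1.25*15 = 24.7500
Minimum tick count = 11; winners = [0]; smallest index = 0

Answer: 0 11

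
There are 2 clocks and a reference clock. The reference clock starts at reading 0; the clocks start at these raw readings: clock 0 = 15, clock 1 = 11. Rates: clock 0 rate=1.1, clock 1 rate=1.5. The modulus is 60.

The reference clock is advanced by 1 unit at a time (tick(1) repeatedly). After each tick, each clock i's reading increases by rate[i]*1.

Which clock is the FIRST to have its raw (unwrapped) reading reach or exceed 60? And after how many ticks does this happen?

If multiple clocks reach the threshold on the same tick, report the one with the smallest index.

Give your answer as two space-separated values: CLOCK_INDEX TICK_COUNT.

Answer: 1 33

Derivation:
clock 0: start=15, rate=1.1, needs 60-15 = 45; ticks = ceil(45/1.1) = ceil(40.9091) = 41; reading at tick 41 = 15 + 1.1*41 = 60.1000
clock 1: start=11, rate=1.5, needs 60-11 = 49; ticks = ceil(49/1.5) = ceil(32.6667) = 33; reading at tick 33 = 11 + 1.5*33 = 60.5000
Minimum tick count = 33; winners = [1]; smallest index = 1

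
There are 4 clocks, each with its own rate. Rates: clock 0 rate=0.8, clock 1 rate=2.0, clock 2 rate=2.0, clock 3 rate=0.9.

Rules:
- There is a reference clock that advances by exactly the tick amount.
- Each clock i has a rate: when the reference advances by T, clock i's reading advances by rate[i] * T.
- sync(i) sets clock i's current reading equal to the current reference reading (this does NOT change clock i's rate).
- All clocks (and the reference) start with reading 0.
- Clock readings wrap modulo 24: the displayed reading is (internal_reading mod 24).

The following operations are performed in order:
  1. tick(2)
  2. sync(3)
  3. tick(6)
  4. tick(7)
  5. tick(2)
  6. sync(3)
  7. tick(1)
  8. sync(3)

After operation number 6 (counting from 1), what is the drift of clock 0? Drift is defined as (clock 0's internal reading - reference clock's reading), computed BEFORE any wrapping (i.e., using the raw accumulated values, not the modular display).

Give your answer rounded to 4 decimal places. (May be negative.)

Answer: -3.4000

Derivation:
After op 1 tick(2): ref=2.0000 raw=[1.6000 4.0000 4.0000 1.8000]
After op 2 sync(3): ref=2.0000 raw=[1.6000 4.0000 4.0000 2.0000]
After op 3 tick(6): ref=8.0000 raw=[6.4000 16.0000 16.0000 7.4000]
After op 4 tick(7): ref=15.0000 raw=[12.0000 30.0000 30.0000 13.7000]
After op 5 tick(2): ref=17.0000 raw=[13.6000 34.0000 34.0000 15.5000]
After op 6 sync(3): ref=17.0000 raw=[13.6000 34.0000 34.0000 17.0000]
Drift of clock 0 after op 6: 13.6000 - 17.0000 = -3.4000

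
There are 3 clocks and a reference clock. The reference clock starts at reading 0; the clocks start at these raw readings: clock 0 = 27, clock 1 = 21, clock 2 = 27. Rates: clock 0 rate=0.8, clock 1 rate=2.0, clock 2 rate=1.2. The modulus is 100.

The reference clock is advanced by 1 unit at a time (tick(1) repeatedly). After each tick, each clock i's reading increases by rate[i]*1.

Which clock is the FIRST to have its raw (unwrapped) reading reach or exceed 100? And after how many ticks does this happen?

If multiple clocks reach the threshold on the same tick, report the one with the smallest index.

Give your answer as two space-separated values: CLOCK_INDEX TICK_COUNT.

clock 0: start=27, rate=0.8, needs 100-27 = 73; ticks = ceil(73/0.8) = ceil(91.2500) = 92; reading at tick 92 = 27 + 0.8*92 = 100.6000
clock 1: start=21, rate=2.0, needs 100-21 = 79; ticks = ceil(79/2.0) = ceil(39.5000) = 40; reading at tick 40 = 21 + 2.0*40 = 101.0000
clock 2: start=27, rate=1.2, needs 100-27 = 73; ticks = ceil(73/1.2) = ceil(60.8333) = 61; reading at tick 61 = 27 + 1.2*61 = 100.2000
Minimum tick count = 40; winners = [1]; smallest index = 1

Answer: 1 40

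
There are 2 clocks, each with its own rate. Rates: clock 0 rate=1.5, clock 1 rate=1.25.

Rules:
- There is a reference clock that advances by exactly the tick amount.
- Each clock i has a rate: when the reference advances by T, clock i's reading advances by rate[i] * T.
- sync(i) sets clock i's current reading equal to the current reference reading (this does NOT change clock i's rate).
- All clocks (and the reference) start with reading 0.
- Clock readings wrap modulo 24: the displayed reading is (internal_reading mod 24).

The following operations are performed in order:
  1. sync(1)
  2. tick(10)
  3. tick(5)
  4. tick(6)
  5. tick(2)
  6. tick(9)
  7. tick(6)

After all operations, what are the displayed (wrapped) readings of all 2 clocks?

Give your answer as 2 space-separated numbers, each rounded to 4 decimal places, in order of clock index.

Answer: 9.0000 23.5000

Derivation:
After op 1 sync(1): ref=0.0000 raw=[0.0000 0.0000]
After op 2 tick(10): ref=10.0000 raw=[15.0000 12.5000]
After op 3 tick(5): ref=15.0000 raw=[22.5000 18.7500]
After op 4 tick(6): ref=21.0000 raw=[31.5000 26.2500]
After op 5 tick(2): ref=23.0000 raw=[34.5000 28.7500]
After op 6 tick(9): ref=32.0000 raw=[48.0000 40.0000]
After op 7 tick(6): ref=38.0000 raw=[57.0000 47.5000]
Wrap final raw readings (mod 24): 57.0000 mod 24 = 9.0000; 47.5000 mod 24 = 23.5000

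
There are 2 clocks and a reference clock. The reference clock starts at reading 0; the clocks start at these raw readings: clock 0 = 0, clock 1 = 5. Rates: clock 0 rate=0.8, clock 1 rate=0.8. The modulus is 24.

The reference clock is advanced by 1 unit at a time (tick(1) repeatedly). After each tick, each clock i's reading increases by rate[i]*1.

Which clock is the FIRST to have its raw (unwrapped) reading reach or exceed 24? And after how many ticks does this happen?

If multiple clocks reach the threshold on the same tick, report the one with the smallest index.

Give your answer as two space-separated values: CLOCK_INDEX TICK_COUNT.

clock 0: start=0, rate=0.8, needs 24-0 = 24; ticks = ceil(24/0.8) = ceil(30.0000) = 30; reading at tick 30 = 0 + 0.8*30 = 24.0000
clock 1: start=5, rate=0.8, needs 24-5 = 19; ticks = ceil(19/0.8) = ceil(23.7500) = 24; reading at tick 24 = 5 + 0.8*24 = 24.2000
Minimum tick count = 24; winners = [1]; smallest index = 1

Answer: 1 24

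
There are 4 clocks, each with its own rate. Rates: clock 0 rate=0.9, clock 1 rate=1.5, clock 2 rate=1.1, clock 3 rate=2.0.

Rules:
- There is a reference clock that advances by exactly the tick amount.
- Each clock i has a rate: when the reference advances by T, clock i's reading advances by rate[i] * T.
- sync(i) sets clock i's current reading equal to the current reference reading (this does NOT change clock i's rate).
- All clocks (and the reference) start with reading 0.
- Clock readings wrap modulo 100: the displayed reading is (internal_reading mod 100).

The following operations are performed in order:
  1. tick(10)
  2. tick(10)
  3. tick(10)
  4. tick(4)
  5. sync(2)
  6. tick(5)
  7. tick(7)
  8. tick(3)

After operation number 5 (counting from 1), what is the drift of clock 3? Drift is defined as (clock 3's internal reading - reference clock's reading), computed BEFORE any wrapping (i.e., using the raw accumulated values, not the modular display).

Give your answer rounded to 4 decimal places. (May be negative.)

After op 1 tick(10): ref=10.0000 raw=[9.0000 15.0000 11.0000 20.0000]
After op 2 tick(10): ref=20.0000 raw=[18.0000 30.0000 22.0000 40.0000]
After op 3 tick(10): ref=30.0000 raw=[27.0000 45.0000 33.0000 60.0000]
After op 4 tick(4): ref=34.0000 raw=[30.6000 51.0000 37.4000 68.0000]
After op 5 sync(2): ref=34.0000 raw=[30.6000 51.0000 34.0000 68.0000]
Drift of clock 3 after op 5: 68.0000 - 34.0000 = 34.0000

Answer: 34.0000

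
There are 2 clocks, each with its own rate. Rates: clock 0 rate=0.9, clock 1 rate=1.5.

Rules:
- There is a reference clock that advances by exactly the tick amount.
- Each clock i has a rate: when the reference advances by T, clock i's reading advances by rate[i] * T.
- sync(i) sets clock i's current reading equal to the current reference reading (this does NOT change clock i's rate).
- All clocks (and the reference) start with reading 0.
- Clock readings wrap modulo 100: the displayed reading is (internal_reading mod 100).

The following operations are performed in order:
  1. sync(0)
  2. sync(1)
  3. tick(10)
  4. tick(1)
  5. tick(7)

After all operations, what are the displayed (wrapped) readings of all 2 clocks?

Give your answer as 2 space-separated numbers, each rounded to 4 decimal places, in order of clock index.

After op 1 sync(0): ref=0.0000 raw=[0.0000 0.0000]
After op 2 sync(1): ref=0.0000 raw=[0.0000 0.0000]
After op 3 tick(10): ref=10.0000 raw=[9.0000 15.0000]
After op 4 tick(1): ref=11.0000 raw=[9.9000 16.5000]
After op 5 tick(7): ref=18.0000 raw=[16.2000 27.0000]
Wrap final raw readings (mod 100): 16.2000 mod 100 = 16.2000; 27.0000 mod 100 = 27.0000

Answer: 16.2000 27.0000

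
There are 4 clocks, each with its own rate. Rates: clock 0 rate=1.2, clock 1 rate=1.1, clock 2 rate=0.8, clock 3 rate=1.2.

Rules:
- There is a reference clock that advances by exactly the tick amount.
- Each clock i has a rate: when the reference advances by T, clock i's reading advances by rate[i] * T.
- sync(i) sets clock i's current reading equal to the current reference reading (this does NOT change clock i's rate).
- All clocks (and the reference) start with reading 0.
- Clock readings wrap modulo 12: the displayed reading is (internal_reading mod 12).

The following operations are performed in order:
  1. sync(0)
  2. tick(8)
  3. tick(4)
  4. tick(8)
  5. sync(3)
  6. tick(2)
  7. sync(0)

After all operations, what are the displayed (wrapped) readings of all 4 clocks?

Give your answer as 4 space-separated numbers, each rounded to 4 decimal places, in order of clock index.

After op 1 sync(0): ref=0.0000 raw=[0.0000 0.0000 0.0000 0.0000]
After op 2 tick(8): ref=8.0000 raw=[9.6000 8.8000 6.4000 9.6000]
After op 3 tick(4): ref=12.0000 raw=[14.4000 13.2000 9.6000 14.4000]
After op 4 tick(8): ref=20.0000 raw=[24.0000 22.0000 16.0000 24.0000]
After op 5 sync(3): ref=20.0000 raw=[24.0000 22.0000 16.0000 20.0000]
After op 6 tick(2): ref=22.0000 raw=[26.4000 24.2000 17.6000 22.4000]
After op 7 sync(0): ref=22.0000 raw=[22.0000 24.2000 17.6000 22.4000]
Wrap final raw readings (mod 12): 22.0000 mod 12 = 10.0000; 24.2000 mod 12 = 0.2000; 17.6000 mod 12 = 5.6000; 22.4000 mod 12 = 10.4000

Answer: 10.0000 0.2000 5.6000 10.4000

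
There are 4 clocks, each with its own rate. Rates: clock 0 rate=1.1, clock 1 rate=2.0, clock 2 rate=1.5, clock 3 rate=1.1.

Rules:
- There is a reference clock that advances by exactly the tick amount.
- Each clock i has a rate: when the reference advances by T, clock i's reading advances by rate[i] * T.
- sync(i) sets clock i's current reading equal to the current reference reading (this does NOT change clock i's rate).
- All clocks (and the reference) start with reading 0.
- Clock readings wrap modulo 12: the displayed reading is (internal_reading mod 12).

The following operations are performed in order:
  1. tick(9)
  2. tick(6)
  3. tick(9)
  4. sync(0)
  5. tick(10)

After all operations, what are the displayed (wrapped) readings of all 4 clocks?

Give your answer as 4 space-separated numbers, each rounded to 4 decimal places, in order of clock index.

Answer: 11.0000 8.0000 3.0000 1.4000

Derivation:
After op 1 tick(9): ref=9.0000 raw=[9.9000 18.0000 13.5000 9.9000]
After op 2 tick(6): ref=15.0000 raw=[16.5000 30.0000 22.5000 16.5000]
After op 3 tick(9): ref=24.0000 raw=[26.4000 48.0000 36.0000 26.4000]
After op 4 sync(0): ref=24.0000 raw=[24.0000 48.0000 36.0000 26.4000]
After op 5 tick(10): ref=34.0000 raw=[35.0000 68.0000 51.0000 37.4000]
Wrap final raw readings (mod 12): 35.0000 mod 12 = 11.0000; 68.0000 mod 12 = 8.0000; 51.0000 mod 12 = 3.0000; 37.4000 mod 12 = 1.4000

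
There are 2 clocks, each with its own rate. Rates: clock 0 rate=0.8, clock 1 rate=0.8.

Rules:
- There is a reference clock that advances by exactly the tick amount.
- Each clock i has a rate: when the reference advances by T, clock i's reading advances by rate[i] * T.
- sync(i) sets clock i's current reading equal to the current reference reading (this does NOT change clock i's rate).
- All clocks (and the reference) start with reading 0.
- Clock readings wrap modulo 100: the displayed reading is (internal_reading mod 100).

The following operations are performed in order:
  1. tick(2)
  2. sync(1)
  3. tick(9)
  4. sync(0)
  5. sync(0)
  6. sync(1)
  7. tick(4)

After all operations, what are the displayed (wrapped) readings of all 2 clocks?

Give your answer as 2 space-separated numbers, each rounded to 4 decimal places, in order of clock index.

Answer: 14.2000 14.2000

Derivation:
After op 1 tick(2): ref=2.0000 raw=[1.6000 1.6000]
After op 2 sync(1): ref=2.0000 raw=[1.6000 2.0000]
After op 3 tick(9): ref=11.0000 raw=[8.8000 9.2000]
After op 4 sync(0): ref=11.0000 raw=[11.0000 9.2000]
After op 5 sync(0): ref=11.0000 raw=[11.0000 9.2000]
After op 6 sync(1): ref=11.0000 raw=[11.0000 11.0000]
After op 7 tick(4): ref=15.0000 raw=[14.2000 14.2000]
Wrap final raw readings (mod 100): 14.2000 mod 100 = 14.2000; 14.2000 mod 100 = 14.2000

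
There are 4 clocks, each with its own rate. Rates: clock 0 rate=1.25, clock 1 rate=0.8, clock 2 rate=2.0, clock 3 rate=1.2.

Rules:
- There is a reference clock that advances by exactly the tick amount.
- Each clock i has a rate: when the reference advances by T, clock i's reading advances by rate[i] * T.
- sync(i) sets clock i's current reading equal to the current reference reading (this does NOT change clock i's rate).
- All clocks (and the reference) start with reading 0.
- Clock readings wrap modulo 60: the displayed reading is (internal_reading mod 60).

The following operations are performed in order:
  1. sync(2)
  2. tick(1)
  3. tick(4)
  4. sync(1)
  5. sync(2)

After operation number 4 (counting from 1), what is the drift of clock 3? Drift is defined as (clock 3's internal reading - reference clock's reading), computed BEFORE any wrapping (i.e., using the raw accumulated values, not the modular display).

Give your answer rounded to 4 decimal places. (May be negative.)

After op 1 sync(2): ref=0.0000 raw=[0.0000 0.0000 0.0000 0.0000]
After op 2 tick(1): ref=1.0000 raw=[1.2500 0.8000 2.0000 1.2000]
After op 3 tick(4): ref=5.0000 raw=[6.2500 4.0000 10.0000 6.0000]
After op 4 sync(1): ref=5.0000 raw=[6.2500 5.0000 10.0000 6.0000]
Drift of clock 3 after op 4: 6.0000 - 5.0000 = 1.0000

Answer: 1.0000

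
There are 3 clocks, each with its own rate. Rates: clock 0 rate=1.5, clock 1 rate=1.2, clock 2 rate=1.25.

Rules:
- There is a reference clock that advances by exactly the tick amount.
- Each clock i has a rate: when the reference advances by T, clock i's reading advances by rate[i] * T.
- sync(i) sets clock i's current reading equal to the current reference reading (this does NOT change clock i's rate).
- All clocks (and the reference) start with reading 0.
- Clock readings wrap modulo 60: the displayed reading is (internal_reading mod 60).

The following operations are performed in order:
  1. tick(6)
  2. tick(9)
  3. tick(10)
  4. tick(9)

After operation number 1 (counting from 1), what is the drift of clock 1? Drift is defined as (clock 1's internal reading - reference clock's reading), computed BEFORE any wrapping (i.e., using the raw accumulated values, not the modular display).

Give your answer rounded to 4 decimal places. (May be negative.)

Answer: 1.2000

Derivation:
After op 1 tick(6): ref=6.0000 raw=[9.0000 7.2000 7.5000]
Drift of clock 1 after op 1: 7.2000 - 6.0000 = 1.2000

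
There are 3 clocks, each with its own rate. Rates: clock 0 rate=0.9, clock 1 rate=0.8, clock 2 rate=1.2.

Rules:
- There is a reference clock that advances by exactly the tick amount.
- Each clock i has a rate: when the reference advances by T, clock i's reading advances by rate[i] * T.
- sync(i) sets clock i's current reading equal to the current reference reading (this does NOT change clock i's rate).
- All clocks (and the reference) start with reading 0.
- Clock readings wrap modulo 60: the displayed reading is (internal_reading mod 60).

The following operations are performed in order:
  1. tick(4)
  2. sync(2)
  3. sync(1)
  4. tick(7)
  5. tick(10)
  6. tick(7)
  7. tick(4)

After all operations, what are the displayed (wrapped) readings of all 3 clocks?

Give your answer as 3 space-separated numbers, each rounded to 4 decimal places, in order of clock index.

After op 1 tick(4): ref=4.0000 raw=[3.6000 3.2000 4.8000]
After op 2 sync(2): ref=4.0000 raw=[3.6000 3.2000 4.0000]
After op 3 sync(1): ref=4.0000 raw=[3.6000 4.0000 4.0000]
After op 4 tick(7): ref=11.0000 raw=[9.9000 9.6000 12.4000]
After op 5 tick(10): ref=21.0000 raw=[18.9000 17.6000 24.4000]
After op 6 tick(7): ref=28.0000 raw=[25.2000 23.2000 32.8000]
After op 7 tick(4): ref=32.0000 raw=[28.8000 26.4000 37.6000]
Wrap final raw readings (mod 60): 28.8000 mod 60 = 28.8000; 26.4000 mod 60 = 26.4000; 37.6000 mod 60 = 37.6000

Answer: 28.8000 26.4000 37.6000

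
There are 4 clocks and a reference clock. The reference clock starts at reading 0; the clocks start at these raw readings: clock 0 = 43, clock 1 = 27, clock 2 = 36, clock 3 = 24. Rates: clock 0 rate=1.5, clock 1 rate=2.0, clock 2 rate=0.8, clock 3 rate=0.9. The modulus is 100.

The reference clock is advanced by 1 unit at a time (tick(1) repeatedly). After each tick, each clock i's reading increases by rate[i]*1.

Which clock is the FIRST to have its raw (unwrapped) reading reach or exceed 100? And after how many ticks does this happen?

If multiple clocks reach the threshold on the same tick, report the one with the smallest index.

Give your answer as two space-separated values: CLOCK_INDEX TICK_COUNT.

clock 0: start=43, rate=1.5, needs 100-43 = 57; ticks = ceil(57/1.5) = ceil(38.0000) = 38; reading at tick 38 = 43 + 1.5*38 = 100.0000
clock 1: start=27, rate=2.0, needs 100-27 = 73; ticks = ceil(73/2.0) = ceil(36.5000) = 37; reading at tick 37 = 27 + 2.0*37 = 101.0000
clock 2: start=36, rate=0.8, needs 100-36 = 64; ticks = ceil(64/0.8) = ceil(80.0000) = 80; reading at tick 80 = 36 + 0.8*80 = 100.0000
clock 3: start=24, rate=0.9, needs 100-24 = 76; ticks = ceil(76/0.9) = ceil(84.4444) = 85; reading at tick 85 = 24 + 0.9*85 = 100.5000
Minimum tick count = 37; winners = [1]; smallest index = 1

Answer: 1 37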